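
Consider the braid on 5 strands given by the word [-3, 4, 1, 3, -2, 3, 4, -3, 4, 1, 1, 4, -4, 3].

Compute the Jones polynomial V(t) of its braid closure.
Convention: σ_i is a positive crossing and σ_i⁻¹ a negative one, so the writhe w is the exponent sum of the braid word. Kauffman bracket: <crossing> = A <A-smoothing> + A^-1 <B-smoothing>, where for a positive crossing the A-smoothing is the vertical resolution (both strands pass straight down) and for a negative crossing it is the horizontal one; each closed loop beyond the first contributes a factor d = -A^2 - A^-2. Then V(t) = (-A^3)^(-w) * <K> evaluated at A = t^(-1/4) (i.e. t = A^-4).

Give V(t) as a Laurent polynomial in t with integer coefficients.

The presented braid s3^-1 s4 s1 s3 s2^-1 s3 s4 s3^-1 s4 s1 s1 s4 s4^-1 s3 on 5 strands reduces by inverse Markov moves (closure unchanged at each step):
  Deconjugate: the word is γ·β·γ⁻¹ with γ = s3^-1 s4 (prefix) and γ⁻¹ = s4^-1 s3 (suffix); strip both.
Reduced to β = s1 s3 s2^-1 s3 s4 s3^-1 s4 s1 s1 s4 on 5 strands, 10 crossings.
Compute on β:
Braid: s1 s3 s2^-1 s3 s4 s3^-1 s4 s1 s1 s4 on 5 strands, 10 crossings.
Writhe w = (#positive) - (#negative) = 8 - 2 = 6.
State-sum expansion of <K>. There are 2^10 = 1024 states.
Smooth each crossing (0=||, 1=⌣⌢); contribution A^(Σ sign_k(1-2s_k)) * d^(L-1).
Tabulate the states by total A-exponent and number of loops L (A-exp: L × count):
  A^10: L=3 ×1
  A^8: L=2 ×6, L=4 ×4
  A^6: L=1 ×9, L=3 ×32, L=5 ×4
  A^4: L=2 ×70, L=4 ×49, L=6 ×1
  A^2: L=1 ×30, L=3 ×149, L=5 ×31
  A^0: L=2 ×99, L=4 ×144, L=6 ×9
  A^-2: L=3 ×136, L=5 ×73, L=7 ×1
  A^-4: L=4 ×101, L=6 ×19
  A^-6: L=5 ×43, L=7 ×2
  A^-8: L=6 ×10
  A^-10: L=7 ×1
Each group contributes A^e * Σ count * d^(L-1):
Powers of d = -A^2 - A^-2: d^2 = A^4 + 2 + A^-4; d^3 = -A^6 - 3*A^2 - 3*A^-2 - A^-6; d^4 = A^8 + 4*A^4 + 6 + 4*A^-4 + A^-8; d^5 = -A^10 - 5*A^6 - 10*A^2 - 10*A^-2 - 5*A^-6 - A^-10; d^6 = A^12 + 6*A^8 + 15*A^4 + 20 + 15*A^-4 + 6*A^-8 + A^-12.
  A^10 * (d^2) = A^14 + 2*A^10 + A^6
  A^8 * (6*d + 4*d^3) = -4*A^14 - 18*A^10 - 18*A^6 - 4*A^2
  A^6 * (9 + 32*d^2 + 4*d^4) = 4*A^14 + 48*A^10 + 97*A^6 + 48*A^2 + 4*A^-2
  A^4 * (70*d + 49*d^3 + d^5) = -A^14 - 54*A^10 - 227*A^6 - 227*A^2 - 54*A^-2 - A^-6
  A^2 * (30 + 149*d^2 + 31*d^4) = 31*A^10 + 273*A^6 + 514*A^2 + 273*A^-2 + 31*A^-6
  A^0 * (99*d + 144*d^3 + 9*d^5) = -9*A^10 - 189*A^6 - 621*A^2 - 621*A^-2 - 189*A^-6 - 9*A^-10
  A^-2 * (136*d^2 + 73*d^4 + d^6) = A^10 + 79*A^6 + 443*A^2 + 730*A^-2 + 443*A^-6 + 79*A^-10 + A^-14
  A^-4 * (101*d^3 + 19*d^5) = -19*A^6 - 196*A^2 - 493*A^-2 - 493*A^-6 - 196*A^-10 - 19*A^-14
  A^-6 * (43*d^4 + 2*d^6) = 2*A^6 + 55*A^2 + 202*A^-2 + 298*A^-6 + 202*A^-10 + 55*A^-14 + 2*A^-18
  A^-8 * (10*d^5) = -10*A^2 - 50*A^-2 - 100*A^-6 - 100*A^-10 - 50*A^-14 - 10*A^-18
  A^-10 * (d^6) = A^2 + 6*A^-2 + 15*A^-6 + 20*A^-10 + 15*A^-14 + 6*A^-18 + A^-22
Summing the groups: <K> = A^10 - A^6 + 3*A^2 - 3*A^-2 + 4*A^-6 - 4*A^-10 + 2*A^-14 - 2*A^-18 + A^-22
Normalise by the writhe: (-A^3)^(-w) = (-A^3)^(-6) = A^-18, so f(A) = A^-18 * <K> = A^-8 - A^-12 + 3*A^-16 - 3*A^-20 + 4*A^-24 - 4*A^-28 + 2*A^-32 - 2*A^-36 + A^-40.
Substitute A = t^(-1/4), i.e. A^e → t^(-e/4): V(t) = t^10 - 2*t^9 + 2*t^8 - 4*t^7 + 4*t^6 - 3*t^5 + 3*t^4 - t^3 + t^2

Answer: t^10 - 2*t^9 + 2*t^8 - 4*t^7 + 4*t^6 - 3*t^5 + 3*t^4 - t^3 + t^2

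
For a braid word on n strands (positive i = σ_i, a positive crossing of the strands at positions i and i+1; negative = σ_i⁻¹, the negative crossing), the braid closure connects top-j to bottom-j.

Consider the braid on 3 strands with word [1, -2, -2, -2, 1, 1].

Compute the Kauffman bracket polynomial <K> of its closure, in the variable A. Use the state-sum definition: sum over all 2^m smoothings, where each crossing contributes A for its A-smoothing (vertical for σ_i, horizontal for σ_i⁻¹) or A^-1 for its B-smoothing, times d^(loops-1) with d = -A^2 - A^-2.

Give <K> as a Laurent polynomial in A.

-A^12 + A^8 - A^4 + 3 - A^-4 + A^-8 - A^-12

Derivation:
Braid: s1 s2^-1 s2^-1 s2^-1 s1 s1 on 3 strands, 6 crossings.
Writhe w = (#positive) - (#negative) = 3 - 3 = 0.
Enumerate smoothing states for the bracket polynomial. There are 2^6 = 64 states.
Each crossing splits two ways (0=vertical, 1=horizontal). The state's weight is A^(#A-smoothings - #B-smoothings) * d^(loops - 1).
Tabulate the states by total A-exponent and number of loops L (A-exp: L × count):
  A^6: L=4 ×1
  A^4: L=3 ×6
  A^2: L=2 ×12, L=4 ×3
  A^0: L=1 ×9, L=3 ×10, L=5 ×1
  A^-2: L=2 ×12, L=4 ×3
  A^-4: L=3 ×6
  A^-6: L=4 ×1
Each group contributes A^e * Σ count * d^(L-1):
Powers of d = -A^2 - A^-2: d^2 = A^4 + 2 + A^-4; d^3 = -A^6 - 3*A^2 - 3*A^-2 - A^-6; d^4 = A^8 + 4*A^4 + 6 + 4*A^-4 + A^-8.
  A^6 * (d^3) = -A^12 - 3*A^8 - 3*A^4 - 1
  A^4 * (6*d^2) = 6*A^8 + 12*A^4 + 6
  A^2 * (12*d + 3*d^3) = -3*A^8 - 21*A^4 - 21 - 3*A^-4
  A^0 * (9 + 10*d^2 + d^4) = A^8 + 14*A^4 + 35 + 14*A^-4 + A^-8
  A^-2 * (12*d + 3*d^3) = -3*A^4 - 21 - 21*A^-4 - 3*A^-8
  A^-4 * (6*d^2) = 6 + 12*A^-4 + 6*A^-8
  A^-6 * (d^3) = -1 - 3*A^-4 - 3*A^-8 - A^-12
Summing the groups: <K> = -A^12 + A^8 - A^4 + 3 - A^-4 + A^-8 - A^-12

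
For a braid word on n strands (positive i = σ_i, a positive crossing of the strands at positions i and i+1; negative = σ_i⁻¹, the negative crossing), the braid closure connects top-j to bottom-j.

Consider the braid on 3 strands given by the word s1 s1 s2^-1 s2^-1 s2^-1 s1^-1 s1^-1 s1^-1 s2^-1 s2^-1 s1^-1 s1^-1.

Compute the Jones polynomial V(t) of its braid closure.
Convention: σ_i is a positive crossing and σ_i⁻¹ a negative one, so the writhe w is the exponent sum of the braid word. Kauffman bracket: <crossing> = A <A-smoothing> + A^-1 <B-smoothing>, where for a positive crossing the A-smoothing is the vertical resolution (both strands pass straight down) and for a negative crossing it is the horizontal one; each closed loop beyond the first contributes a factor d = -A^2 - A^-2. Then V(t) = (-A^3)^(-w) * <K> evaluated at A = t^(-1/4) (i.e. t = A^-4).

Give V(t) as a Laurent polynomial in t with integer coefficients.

t^-3 + 2*t^-5 - 2*t^-6 + 2*t^-7 - 3*t^-8 + 2*t^-9 - 2*t^-10 + t^-11

Derivation:
The presented braid s1 s1 s2^-1 s2^-1 s2^-1 s1^-1 s1^-1 s1^-1 s2^-1 s2^-1 s1^-1 s1^-1 on 3 strands reduces by inverse Markov moves (closure unchanged at each step):
  Deconjugate: the word is γ·β·γ⁻¹ with γ = s1 s1 (prefix) and γ⁻¹ = s1^-1 s1^-1 (suffix); strip both.
Reduced to β = s2^-1 s2^-1 s2^-1 s1^-1 s1^-1 s1^-1 s2^-1 s2^-1 on 3 strands, 8 crossings.
Compute on β:
Braid: s2^-1 s2^-1 s2^-1 s1^-1 s1^-1 s1^-1 s2^-1 s2^-1 on 3 strands, 8 crossings.
Writhe w = (#positive) - (#negative) = 0 - 8 = -8.
Computing the Kauffman bracket via state sum. There are 2^8 = 256 states.
For each crossing: s=0 is the vertical smoothing, s=1 horizontal. Crossing k contributes A^(sign_k * (1 - 2*s_k)); loop factor d = -A^2 - A^-2.
Tabulate the states by total A-exponent and number of loops L (A-exp: L × count):
  A^8: L=7 ×1
  A^6: L=6 ×8
  A^4: L=5 ×28
  A^2: L=4 ×55, L=6 ×1
  A^0: L=3 ×65, L=5 ×5
  A^-2: L=2 ×45, L=4 ×11
  A^-4: L=1 ×15, L=3 ×13
  A^-6: L=2 ×8
  A^-8: L=3 ×1
Each group contributes A^e * Σ count * d^(L-1):
Powers of d = -A^2 - A^-2: d^2 = A^4 + 2 + A^-4; d^3 = -A^6 - 3*A^2 - 3*A^-2 - A^-6; d^4 = A^8 + 4*A^4 + 6 + 4*A^-4 + A^-8; d^5 = -A^10 - 5*A^6 - 10*A^2 - 10*A^-2 - 5*A^-6 - A^-10; d^6 = A^12 + 6*A^8 + 15*A^4 + 20 + 15*A^-4 + 6*A^-8 + A^-12.
  A^8 * (d^6) = A^20 + 6*A^16 + 15*A^12 + 20*A^8 + 15*A^4 + 6 + A^-4
  A^6 * (8*d^5) = -8*A^16 - 40*A^12 - 80*A^8 - 80*A^4 - 40 - 8*A^-4
  A^4 * (28*d^4) = 28*A^12 + 112*A^8 + 168*A^4 + 112 + 28*A^-4
  A^2 * (55*d^3 + d^5) = -A^12 - 60*A^8 - 175*A^4 - 175 - 60*A^-4 - A^-8
  A^0 * (65*d^2 + 5*d^4) = 5*A^8 + 85*A^4 + 160 + 85*A^-4 + 5*A^-8
  A^-2 * (45*d + 11*d^3) = -11*A^4 - 78 - 78*A^-4 - 11*A^-8
  A^-4 * (15 + 13*d^2) = 13 + 41*A^-4 + 13*A^-8
  A^-6 * (8*d) = -8*A^-4 - 8*A^-8
  A^-8 * (d^2) = A^-4 + 2*A^-8 + A^-12
Summing the groups: <K> = A^20 - 2*A^16 + 2*A^12 - 3*A^8 + 2*A^4 - 2 + 2*A^-4 + A^-12
Normalise by the writhe: (-A^3)^(-w) = (-A^3)^(8) = A^24, so f(A) = A^24 * <K> = A^44 - 2*A^40 + 2*A^36 - 3*A^32 + 2*A^28 - 2*A^24 + 2*A^20 + A^12.
Substitute A = t^(-1/4), i.e. A^e → t^(-e/4): V(t) = t^-3 + 2*t^-5 - 2*t^-6 + 2*t^-7 - 3*t^-8 + 2*t^-9 - 2*t^-10 + t^-11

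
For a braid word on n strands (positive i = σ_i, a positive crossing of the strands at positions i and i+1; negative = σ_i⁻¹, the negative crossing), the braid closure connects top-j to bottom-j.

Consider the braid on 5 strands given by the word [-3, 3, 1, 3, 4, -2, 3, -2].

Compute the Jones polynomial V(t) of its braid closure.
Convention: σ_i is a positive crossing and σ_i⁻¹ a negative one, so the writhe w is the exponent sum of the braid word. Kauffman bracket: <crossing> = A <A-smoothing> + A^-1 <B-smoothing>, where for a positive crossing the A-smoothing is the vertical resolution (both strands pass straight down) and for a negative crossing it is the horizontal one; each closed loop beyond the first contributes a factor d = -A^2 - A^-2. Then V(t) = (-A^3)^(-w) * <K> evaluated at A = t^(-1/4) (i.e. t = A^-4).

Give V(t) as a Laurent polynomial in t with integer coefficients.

t^2 - t + 1 - t^-1 + t^-2

Derivation:
First cancel adjacent σ_i σ_i⁻¹ pairs (Reidemeister II — same braid, same closure): s3^-1 s3 s1 s3 s4 s2^-1 s3 s2^-1 → s1 s3 s4 s2^-1 s3 s2^-1.
Braid: s1 s3 s4 s2^-1 s3 s2^-1 on 5 strands, 6 crossings.
Writhe w = (#positive) - (#negative) = 4 - 2 = 2.
Enumerate smoothing states for the bracket polynomial. There are 2^6 = 64 states.
For each crossing: s=0 is the vertical smoothing, s=1 horizontal. Crossing k contributes A^(sign_k * (1 - 2*s_k)); loop factor d = -A^2 - A^-2.
Tabulate the states by total A-exponent and number of loops L (A-exp: L × count):
  A^6: L=5 ×1
  A^4: L=4 ×6
  A^2: L=3 ×14, L=5 ×1
  A^0: L=2 ×14, L=4 ×6
  A^-2: L=1 ×5, L=3 ×9, L=5 ×1
  A^-4: L=2 ×4, L=4 ×2
  A^-6: L=3 ×1
Each group contributes A^e * Σ count * d^(L-1):
Powers of d = -A^2 - A^-2: d^2 = A^4 + 2 + A^-4; d^3 = -A^6 - 3*A^2 - 3*A^-2 - A^-6; d^4 = A^8 + 4*A^4 + 6 + 4*A^-4 + A^-8.
  A^6 * (d^4) = A^14 + 4*A^10 + 6*A^6 + 4*A^2 + A^-2
  A^4 * (6*d^3) = -6*A^10 - 18*A^6 - 18*A^2 - 6*A^-2
  A^2 * (14*d^2 + d^4) = A^10 + 18*A^6 + 34*A^2 + 18*A^-2 + A^-6
  A^0 * (14*d + 6*d^3) = -6*A^6 - 32*A^2 - 32*A^-2 - 6*A^-6
  A^-2 * (5 + 9*d^2 + d^4) = A^6 + 13*A^2 + 29*A^-2 + 13*A^-6 + A^-10
  A^-4 * (4*d + 2*d^3) = -2*A^2 - 10*A^-2 - 10*A^-6 - 2*A^-10
  A^-6 * (d^2) = A^-2 + 2*A^-6 + A^-10
Summing the groups: <K> = A^14 - A^10 + A^6 - A^2 + A^-2
Normalise by the writhe: (-A^3)^(-w) = (-A^3)^(-2) = A^-6, so f(A) = A^-6 * <K> = A^8 - A^4 + 1 - A^-4 + A^-8.
Substitute A = t^(-1/4), i.e. A^e → t^(-e/4): V(t) = t^2 - t + 1 - t^-1 + t^-2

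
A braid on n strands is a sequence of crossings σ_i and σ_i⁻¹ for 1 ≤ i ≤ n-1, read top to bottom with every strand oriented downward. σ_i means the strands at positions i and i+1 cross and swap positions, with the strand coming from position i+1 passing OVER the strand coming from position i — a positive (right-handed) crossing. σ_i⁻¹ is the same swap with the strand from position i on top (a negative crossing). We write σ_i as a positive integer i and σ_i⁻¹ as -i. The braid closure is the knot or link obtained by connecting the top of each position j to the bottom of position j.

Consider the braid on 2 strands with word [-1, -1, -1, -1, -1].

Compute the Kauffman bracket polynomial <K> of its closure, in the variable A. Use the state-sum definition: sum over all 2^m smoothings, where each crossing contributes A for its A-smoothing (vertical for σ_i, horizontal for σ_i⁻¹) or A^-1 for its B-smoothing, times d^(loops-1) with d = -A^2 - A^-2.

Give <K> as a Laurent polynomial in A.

A^13 - A^9 + A^5 - A - A^-7

Derivation:
Braid: s1^-1 s1^-1 s1^-1 s1^-1 s1^-1 on 2 strands, 5 crossings.
Writhe w = (#positive) - (#negative) = 0 - 5 = -5.
Computing the Kauffman bracket via state sum. There are 2^5 = 32 states.
Each crossing splits two ways (0=vertical, 1=horizontal). The state's weight is A^(#A-smoothings - #B-smoothings) * d^(loops - 1).
  state 00000: A-exp=-5, loops=2, term = A^-5 * d^1
  state 00001: A-exp=-3, loops=1, term = A^-3 * d^0
  state 00010: A-exp=-3, loops=1, term = A^-3 * d^0
  state 00011: A-exp=-1, loops=2, term = A^-1 * d^1
  state 00100: A-exp=-3, loops=1, term = A^-3 * d^0
  state 00101: A-exp=-1, loops=2, term = A^-1 * d^1
  state 00110: A-exp=-1, loops=2, term = A^-1 * d^1
  state 00111: A-exp=+1, loops=3, term = A^1 * d^2
  state 01000: A-exp=-3, loops=1, term = A^-3 * d^0
  state 01001: A-exp=-1, loops=2, term = A^-1 * d^1
  state 01010: A-exp=-1, loops=2, term = A^-1 * d^1
  state 01011: A-exp=+1, loops=3, term = A^1 * d^2
  state 01100: A-exp=-1, loops=2, term = A^-1 * d^1
  state 01101: A-exp=+1, loops=3, term = A^1 * d^2
  state 01110: A-exp=+1, loops=3, term = A^1 * d^2
  state 01111: A-exp=+3, loops=4, term = A^3 * d^3
  state 10000: A-exp=-3, loops=1, term = A^-3 * d^0
  state 10001: A-exp=-1, loops=2, term = A^-1 * d^1
  state 10010: A-exp=-1, loops=2, term = A^-1 * d^1
  state 10011: A-exp=+1, loops=3, term = A^1 * d^2
  state 10100: A-exp=-1, loops=2, term = A^-1 * d^1
  state 10101: A-exp=+1, loops=3, term = A^1 * d^2
  state 10110: A-exp=+1, loops=3, term = A^1 * d^2
  state 10111: A-exp=+3, loops=4, term = A^3 * d^3
  state 11000: A-exp=-1, loops=2, term = A^-1 * d^1
  state 11001: A-exp=+1, loops=3, term = A^1 * d^2
  state 11010: A-exp=+1, loops=3, term = A^1 * d^2
  state 11011: A-exp=+3, loops=4, term = A^3 * d^3
  state 11100: A-exp=+1, loops=3, term = A^1 * d^2
  state 11101: A-exp=+3, loops=4, term = A^3 * d^3
  state 11110: A-exp=+3, loops=4, term = A^3 * d^3
  state 11111: A-exp=+5, loops=5, term = A^5 * d^4
Collect the terms by A-exponent (count of states per loop number):
Powers of d = -A^2 - A^-2: d^2 = A^4 + 2 + A^-4; d^3 = -A^6 - 3*A^2 - 3*A^-2 - A^-6; d^4 = A^8 + 4*A^4 + 6 + 4*A^-4 + A^-8.
  A^5 * (d^4) = A^13 + 4*A^9 + 6*A^5 + 4*A + A^-3
  A^3 * (5*d^3) = -5*A^9 - 15*A^5 - 15*A - 5*A^-3
  A^1 * (10*d^2) = 10*A^5 + 20*A + 10*A^-3
  A^-1 * (10*d) = -10*A - 10*A^-3
  A^-3 * (5) = 5*A^-3
  A^-5 * (d) = -A^-3 - A^-7
Summing the groups: <K> = A^13 - A^9 + A^5 - A - A^-7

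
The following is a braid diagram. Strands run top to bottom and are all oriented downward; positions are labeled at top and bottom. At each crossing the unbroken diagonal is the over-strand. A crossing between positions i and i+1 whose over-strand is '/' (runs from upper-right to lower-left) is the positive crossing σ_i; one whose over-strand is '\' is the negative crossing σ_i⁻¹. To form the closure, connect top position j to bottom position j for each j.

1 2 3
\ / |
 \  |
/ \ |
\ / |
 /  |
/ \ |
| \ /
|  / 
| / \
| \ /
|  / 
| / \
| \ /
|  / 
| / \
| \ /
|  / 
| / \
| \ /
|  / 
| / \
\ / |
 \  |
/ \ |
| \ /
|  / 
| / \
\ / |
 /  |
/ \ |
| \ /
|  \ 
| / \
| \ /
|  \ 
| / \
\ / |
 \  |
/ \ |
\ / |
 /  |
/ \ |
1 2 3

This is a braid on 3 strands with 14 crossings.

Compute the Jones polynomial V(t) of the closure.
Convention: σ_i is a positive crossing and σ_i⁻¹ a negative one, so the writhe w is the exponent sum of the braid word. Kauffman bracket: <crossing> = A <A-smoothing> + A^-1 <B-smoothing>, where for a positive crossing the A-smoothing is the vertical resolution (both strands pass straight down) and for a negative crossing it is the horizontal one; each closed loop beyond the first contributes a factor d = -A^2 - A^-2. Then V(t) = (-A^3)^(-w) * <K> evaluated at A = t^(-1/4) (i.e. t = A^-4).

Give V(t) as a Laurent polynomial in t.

Reading the diagram top to bottom ('/'-over between positions i,i+1 = s_i, '\'-over = s_i^-1): braid word = s1^-1 s1 s2 s2 s2 s2 s2 s1^-1 s2 s1 s2^-1 s2^-1 s1^-1 s1.
The presented braid s1^-1 s1 s2 s2 s2 s2 s2 s1^-1 s2 s1 s2^-1 s2^-1 s1^-1 s1 on 3 strands reduces by inverse Markov moves (closure unchanged at each step):
  Deconjugate: the word is γ·β·γ⁻¹ with γ = s1^-1 (prefix) and γ⁻¹ = s1 (suffix); strip both.
  Deconjugate: the word is γ·β·γ⁻¹ with γ = s1 s2 (prefix) and γ⁻¹ = s2^-1 s1^-1 (suffix); strip both.
  Deconjugate: the word is γ·β·γ⁻¹ with γ = s2 (prefix) and γ⁻¹ = s2^-1 (suffix); strip both.
Reduced to β = s2 s2 s2 s1^-1 s2 s1 on 3 strands, 6 crossings.
Compute on β:
Braid: s2 s2 s2 s1^-1 s2 s1 on 3 strands, 6 crossings.
Writhe w = (#positive) - (#negative) = 5 - 1 = 4.
State-sum expansion of <K>. There are 2^6 = 64 states.
For each crossing: s=0 is the vertical smoothing, s=1 horizontal. Crossing k contributes A^(sign_k * (1 - 2*s_k)); loop factor d = -A^2 - A^-2.
Tabulate the states by total A-exponent and number of loops L (A-exp: L × count):
  A^6: L=2 ×1
  A^4: L=1 ×4, L=3 ×2
  A^2: L=2 ×15
  A^0: L=1 ×7, L=3 ×13
  A^-2: L=2 ×9, L=4 ×6
  A^-4: L=3 ×5, L=5 ×1
  A^-6: L=4 ×1
Each group contributes A^e * Σ count * d^(L-1):
Powers of d = -A^2 - A^-2: d^2 = A^4 + 2 + A^-4; d^3 = -A^6 - 3*A^2 - 3*A^-2 - A^-6; d^4 = A^8 + 4*A^4 + 6 + 4*A^-4 + A^-8.
  A^6 * (d) = -A^8 - A^4
  A^4 * (4 + 2*d^2) = 2*A^8 + 8*A^4 + 2
  A^2 * (15*d) = -15*A^4 - 15
  A^0 * (7 + 13*d^2) = 13*A^4 + 33 + 13*A^-4
  A^-2 * (9*d + 6*d^3) = -6*A^4 - 27 - 27*A^-4 - 6*A^-8
  A^-4 * (5*d^2 + d^4) = A^4 + 9 + 16*A^-4 + 9*A^-8 + A^-12
  A^-6 * (d^3) = -1 - 3*A^-4 - 3*A^-8 - A^-12
Summing the groups: <K> = A^8 + 1 - A^-4
Normalise by the writhe: (-A^3)^(-w) = (-A^3)^(-4) = A^-12, so f(A) = A^-12 * <K> = A^-4 + A^-12 - A^-16.
Substitute A = t^(-1/4), i.e. A^e → t^(-e/4): V(t) = -t^4 + t^3 + t

Answer: -t^4 + t^3 + t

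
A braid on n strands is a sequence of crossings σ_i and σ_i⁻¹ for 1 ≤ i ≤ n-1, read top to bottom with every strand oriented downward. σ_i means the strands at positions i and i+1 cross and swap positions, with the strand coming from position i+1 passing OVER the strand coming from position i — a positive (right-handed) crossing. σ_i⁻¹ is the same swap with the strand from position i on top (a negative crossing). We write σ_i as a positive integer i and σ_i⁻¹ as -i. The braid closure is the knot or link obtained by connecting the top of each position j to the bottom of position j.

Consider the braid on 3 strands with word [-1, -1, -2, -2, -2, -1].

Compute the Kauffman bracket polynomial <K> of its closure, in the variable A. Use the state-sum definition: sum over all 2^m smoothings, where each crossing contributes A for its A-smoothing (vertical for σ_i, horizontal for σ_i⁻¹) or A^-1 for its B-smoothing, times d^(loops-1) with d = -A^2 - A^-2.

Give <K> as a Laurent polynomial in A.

Braid: s1^-1 s1^-1 s2^-1 s2^-1 s2^-1 s1^-1 on 3 strands, 6 crossings.
Writhe w = (#positive) - (#negative) = 0 - 6 = -6.
Enumerate smoothing states for the bracket polynomial. There are 2^6 = 64 states.
Each crossing splits two ways (0=vertical, 1=horizontal). The state's weight is A^(#A-smoothings - #B-smoothings) * d^(loops - 1).
Tabulate the states by total A-exponent and number of loops L (A-exp: L × count):
  A^6: L=5 ×1
  A^4: L=4 ×6
  A^2: L=3 ×15
  A^0: L=2 ×18, L=4 ×2
  A^-2: L=1 ×9, L=3 ×6
  A^-4: L=2 ×6
  A^-6: L=3 ×1
Each group contributes A^e * Σ count * d^(L-1):
Powers of d = -A^2 - A^-2: d^2 = A^4 + 2 + A^-4; d^3 = -A^6 - 3*A^2 - 3*A^-2 - A^-6; d^4 = A^8 + 4*A^4 + 6 + 4*A^-4 + A^-8.
  A^6 * (d^4) = A^14 + 4*A^10 + 6*A^6 + 4*A^2 + A^-2
  A^4 * (6*d^3) = -6*A^10 - 18*A^6 - 18*A^2 - 6*A^-2
  A^2 * (15*d^2) = 15*A^6 + 30*A^2 + 15*A^-2
  A^0 * (18*d + 2*d^3) = -2*A^6 - 24*A^2 - 24*A^-2 - 2*A^-6
  A^-2 * (9 + 6*d^2) = 6*A^2 + 21*A^-2 + 6*A^-6
  A^-4 * (6*d) = -6*A^-2 - 6*A^-6
  A^-6 * (d^2) = A^-2 + 2*A^-6 + A^-10
Summing the groups: <K> = A^14 - 2*A^10 + A^6 - 2*A^2 + 2*A^-2 + A^-10

Answer: A^14 - 2*A^10 + A^6 - 2*A^2 + 2*A^-2 + A^-10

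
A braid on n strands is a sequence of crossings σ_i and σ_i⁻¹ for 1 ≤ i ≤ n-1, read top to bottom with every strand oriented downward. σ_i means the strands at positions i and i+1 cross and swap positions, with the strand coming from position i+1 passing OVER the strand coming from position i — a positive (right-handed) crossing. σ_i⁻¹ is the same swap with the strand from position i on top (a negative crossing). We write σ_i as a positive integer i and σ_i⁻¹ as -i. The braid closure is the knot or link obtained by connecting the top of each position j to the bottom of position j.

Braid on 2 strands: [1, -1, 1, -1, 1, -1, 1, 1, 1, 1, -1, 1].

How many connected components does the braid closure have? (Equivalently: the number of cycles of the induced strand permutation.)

2

Derivation:
Track the strand permutation on 2 strands, starting from identity.
  step 1: s1 swaps positions 1,2 -> [2 1]
  step 2: s1^-1 swaps positions 1,2 -> [1 2]
  step 3: s1 swaps positions 1,2 -> [2 1]
  step 4: s1^-1 swaps positions 1,2 -> [1 2]
  step 5: s1 swaps positions 1,2 -> [2 1]
  step 6: s1^-1 swaps positions 1,2 -> [1 2]
  step 7: s1 swaps positions 1,2 -> [2 1]
  step 8: s1 swaps positions 1,2 -> [1 2]
  step 9: s1 swaps positions 1,2 -> [2 1]
  step 10: s1 swaps positions 1,2 -> [1 2]
  step 11: s1^-1 swaps positions 1,2 -> [2 1]
  step 12: s1 swaps positions 1,2 -> [1 2]
Final permutation (position -> original strand): [1 2]
Closure components = cycle count of this permutation = 2.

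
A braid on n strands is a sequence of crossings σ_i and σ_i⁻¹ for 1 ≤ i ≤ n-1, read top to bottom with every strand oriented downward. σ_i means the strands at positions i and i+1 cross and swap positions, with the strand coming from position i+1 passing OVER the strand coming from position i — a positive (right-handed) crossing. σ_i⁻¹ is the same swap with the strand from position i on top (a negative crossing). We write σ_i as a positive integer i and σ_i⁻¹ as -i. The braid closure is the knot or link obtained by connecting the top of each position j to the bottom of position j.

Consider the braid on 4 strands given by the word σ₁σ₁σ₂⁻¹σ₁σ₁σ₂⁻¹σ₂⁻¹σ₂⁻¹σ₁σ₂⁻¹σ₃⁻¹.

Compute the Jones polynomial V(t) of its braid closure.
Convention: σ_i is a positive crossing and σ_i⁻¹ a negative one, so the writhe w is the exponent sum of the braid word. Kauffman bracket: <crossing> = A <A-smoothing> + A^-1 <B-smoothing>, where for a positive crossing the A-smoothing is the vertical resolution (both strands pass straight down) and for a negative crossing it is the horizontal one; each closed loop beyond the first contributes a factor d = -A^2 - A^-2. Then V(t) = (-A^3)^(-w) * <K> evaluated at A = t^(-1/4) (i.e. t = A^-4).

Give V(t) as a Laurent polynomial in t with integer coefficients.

-t^5 + 3*t^4 - 6*t^3 + 9*t^2 - 11*t + 13 - 11*t^-1 + 9*t^-2 - 6*t^-3 + 3*t^-4 - t^-5

Derivation:
The presented braid s1 s1 s2^-1 s1 s1 s2^-1 s2^-1 s2^-1 s1 s2^-1 s3^-1 on 4 strands reduces by inverse Markov moves (closure unchanged at each step):
  Destabilize: the word has the form β·s3^-1 where s3^-1 occurs only as the final letter (β ∈ B_3); drop it and the last strand → 3 strands.
Reduced to β = s1 s1 s2^-1 s1 s1 s2^-1 s2^-1 s2^-1 s1 s2^-1 on 3 strands, 10 crossings.
Compute on β:
Braid: s1 s1 s2^-1 s1 s1 s2^-1 s2^-1 s2^-1 s1 s2^-1 on 3 strands, 10 crossings.
Writhe w = (#positive) - (#negative) = 5 - 5 = 0.
Enumerate smoothing states for the bracket polynomial. There are 2^10 = 1024 states.
For each crossing: s=0 is the vertical smoothing, s=1 horizontal. Crossing k contributes A^(sign_k * (1 - 2*s_k)); loop factor d = -A^2 - A^-2.
Tabulate the states by total A-exponent and number of loops L (A-exp: L × count):
  A^10: L=6 ×1
  A^8: L=5 ×10
  A^6: L=4 ×43, L=6 ×2
  A^4: L=3 ×98, L=5 ×22
  A^2: L=2 ×121, L=4 ×83, L=6 ×6
  A^0: L=1 ×73, L=3 ×140, L=5 ×38, L=7 ×1
  A^-2: L=2 ×121, L=4 ×79, L=6 ×10
  A^-4: L=3 ×95, L=5 ×24, L=7 ×1
  A^-6: L=4 ×42, L=6 ×3
  A^-8: L=5 ×10
  A^-10: L=6 ×1
Each group contributes A^e * Σ count * d^(L-1):
Powers of d = -A^2 - A^-2: d^2 = A^4 + 2 + A^-4; d^3 = -A^6 - 3*A^2 - 3*A^-2 - A^-6; d^4 = A^8 + 4*A^4 + 6 + 4*A^-4 + A^-8; d^5 = -A^10 - 5*A^6 - 10*A^2 - 10*A^-2 - 5*A^-6 - A^-10; d^6 = A^12 + 6*A^8 + 15*A^4 + 20 + 15*A^-4 + 6*A^-8 + A^-12.
  A^10 * (d^5) = -A^20 - 5*A^16 - 10*A^12 - 10*A^8 - 5*A^4 - 1
  A^8 * (10*d^4) = 10*A^16 + 40*A^12 + 60*A^8 + 40*A^4 + 10
  A^6 * (43*d^3 + 2*d^5) = -2*A^16 - 53*A^12 - 149*A^8 - 149*A^4 - 53 - 2*A^-4
  A^4 * (98*d^2 + 22*d^4) = 22*A^12 + 186*A^8 + 328*A^4 + 186 + 22*A^-4
  A^2 * (121*d + 83*d^3 + 6*d^5) = -6*A^12 - 113*A^8 - 430*A^4 - 430 - 113*A^-4 - 6*A^-8
  A^0 * (73 + 140*d^2 + 38*d^4 + d^6) = A^12 + 44*A^8 + 307*A^4 + 601 + 307*A^-4 + 44*A^-8 + A^-12
  A^-2 * (121*d + 79*d^3 + 10*d^5) = -10*A^8 - 129*A^4 - 458 - 458*A^-4 - 129*A^-8 - 10*A^-12
  A^-4 * (95*d^2 + 24*d^4 + d^6) = A^8 + 30*A^4 + 206 + 354*A^-4 + 206*A^-8 + 30*A^-12 + A^-16
  A^-6 * (42*d^3 + 3*d^5) = -3*A^4 - 57 - 156*A^-4 - 156*A^-8 - 57*A^-12 - 3*A^-16
  A^-8 * (10*d^4) = 10 + 40*A^-4 + 60*A^-8 + 40*A^-12 + 10*A^-16
  A^-10 * (d^5) = -1 - 5*A^-4 - 10*A^-8 - 10*A^-12 - 5*A^-16 - A^-20
Summing the groups: <K> = -A^20 + 3*A^16 - 6*A^12 + 9*A^8 - 11*A^4 + 13 - 11*A^-4 + 9*A^-8 - 6*A^-12 + 3*A^-16 - A^-20
Normalise by the writhe: (-A^3)^(-w) = (-A^3)^(0) = 1, so f(A) = 1 * <K> = -A^20 + 3*A^16 - 6*A^12 + 9*A^8 - 11*A^4 + 13 - 11*A^-4 + 9*A^-8 - 6*A^-12 + 3*A^-16 - A^-20.
Substitute A = t^(-1/4), i.e. A^e → t^(-e/4): V(t) = -t^5 + 3*t^4 - 6*t^3 + 9*t^2 - 11*t + 13 - 11*t^-1 + 9*t^-2 - 6*t^-3 + 3*t^-4 - t^-5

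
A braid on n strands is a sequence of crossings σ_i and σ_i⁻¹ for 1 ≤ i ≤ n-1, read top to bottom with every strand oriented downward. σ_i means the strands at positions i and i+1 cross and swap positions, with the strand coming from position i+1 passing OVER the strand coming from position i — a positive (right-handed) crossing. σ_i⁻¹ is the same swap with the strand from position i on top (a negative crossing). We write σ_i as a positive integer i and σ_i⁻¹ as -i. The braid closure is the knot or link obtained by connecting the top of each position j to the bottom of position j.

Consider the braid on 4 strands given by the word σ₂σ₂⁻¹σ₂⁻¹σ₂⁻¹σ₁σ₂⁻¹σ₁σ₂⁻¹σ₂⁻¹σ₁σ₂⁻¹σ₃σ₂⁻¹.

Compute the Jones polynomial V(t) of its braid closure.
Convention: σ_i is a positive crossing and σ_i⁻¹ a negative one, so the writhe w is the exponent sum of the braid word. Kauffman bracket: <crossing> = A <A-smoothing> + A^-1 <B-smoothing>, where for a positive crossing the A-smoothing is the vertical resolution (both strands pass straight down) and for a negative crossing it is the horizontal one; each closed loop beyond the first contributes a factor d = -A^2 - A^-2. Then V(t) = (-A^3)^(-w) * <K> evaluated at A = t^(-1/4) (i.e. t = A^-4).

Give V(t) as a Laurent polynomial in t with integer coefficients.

The presented braid s2 s2^-1 s2^-1 s2^-1 s1 s2^-1 s1 s2^-1 s2^-1 s1 s2^-1 s3 s2^-1 on 4 strands reduces by inverse Markov moves (closure unchanged at each step):
  Deconjugate: the word is γ·β·γ⁻¹ with γ = s2 (prefix) and γ⁻¹ = s2^-1 (suffix); strip both.
  Destabilize: the word has the form β·s3 where s3 occurs only as the final letter (β ∈ B_3); drop it and the last strand → 3 strands.
Reduced to β = s2^-1 s2^-1 s2^-1 s1 s2^-1 s1 s2^-1 s2^-1 s1 s2^-1 on 3 strands, 10 crossings.
Compute on β:
Braid: s2^-1 s2^-1 s2^-1 s1 s2^-1 s1 s2^-1 s2^-1 s1 s2^-1 on 3 strands, 10 crossings.
Writhe w = (#positive) - (#negative) = 3 - 7 = -4.
State-sum expansion of <K>. There are 2^10 = 1024 states.
Smooth each crossing (0=||, 1=⌣⌢); contribution A^(Σ sign_k(1-2s_k)) * d^(L-1).
Tabulate the states by total A-exponent and number of loops L (A-exp: L × count):
  A^10: L=8 ×1
  A^8: L=7 ×10
  A^6: L=6 ×45
  A^4: L=5 ×119, L=7 ×1
  A^2: L=4 ×202, L=6 ×8
  A^0: L=3 ×224, L=5 ×28
  A^-2: L=2 ×156, L=4 ×53, L=6 ×1
  A^-4: L=1 ×57, L=3 ×59, L=5 ×4
  A^-6: L=2 ×38, L=4 ×7
  A^-8: L=3 ×10
  A^-10: L=4 ×1
Each group contributes A^e * Σ count * d^(L-1):
Powers of d = -A^2 - A^-2: d^2 = A^4 + 2 + A^-4; d^3 = -A^6 - 3*A^2 - 3*A^-2 - A^-6; d^4 = A^8 + 4*A^4 + 6 + 4*A^-4 + A^-8; d^5 = -A^10 - 5*A^6 - 10*A^2 - 10*A^-2 - 5*A^-6 - A^-10; d^6 = A^12 + 6*A^8 + 15*A^4 + 20 + 15*A^-4 + 6*A^-8 + A^-12; d^7 = -A^14 - 7*A^10 - 21*A^6 - 35*A^2 - 35*A^-2 - 21*A^-6 - 7*A^-10 - A^-14.
  A^10 * (d^7) = -A^24 - 7*A^20 - 21*A^16 - 35*A^12 - 35*A^8 - 21*A^4 - 7 - A^-4
  A^8 * (10*d^6) = 10*A^20 + 60*A^16 + 150*A^12 + 200*A^8 + 150*A^4 + 60 + 10*A^-4
  A^6 * (45*d^5) = -45*A^16 - 225*A^12 - 450*A^8 - 450*A^4 - 225 - 45*A^-4
  A^4 * (119*d^4 + d^6) = A^16 + 125*A^12 + 491*A^8 + 734*A^4 + 491 + 125*A^-4 + A^-8
  A^2 * (202*d^3 + 8*d^5) = -8*A^12 - 242*A^8 - 686*A^4 - 686 - 242*A^-4 - 8*A^-8
  A^0 * (224*d^2 + 28*d^4) = 28*A^8 + 336*A^4 + 616 + 336*A^-4 + 28*A^-8
  A^-2 * (156*d + 53*d^3 + d^5) = -A^8 - 58*A^4 - 325 - 325*A^-4 - 58*A^-8 - A^-12
  A^-4 * (57 + 59*d^2 + 4*d^4) = 4*A^4 + 75 + 199*A^-4 + 75*A^-8 + 4*A^-12
  A^-6 * (38*d + 7*d^3) = -7 - 59*A^-4 - 59*A^-8 - 7*A^-12
  A^-8 * (10*d^2) = 10*A^-4 + 20*A^-8 + 10*A^-12
  A^-10 * (d^3) = -A^-4 - 3*A^-8 - 3*A^-12 - A^-16
Summing the groups: <K> = -A^24 + 3*A^20 - 5*A^16 + 7*A^12 - 9*A^8 + 9*A^4 - 8 + 7*A^-4 - 4*A^-8 + 3*A^-12 - A^-16
Normalise by the writhe: (-A^3)^(-w) = (-A^3)^(4) = A^12, so f(A) = A^12 * <K> = -A^36 + 3*A^32 - 5*A^28 + 7*A^24 - 9*A^20 + 9*A^16 - 8*A^12 + 7*A^8 - 4*A^4 + 3 - A^-4.
Substitute A = t^(-1/4), i.e. A^e → t^(-e/4): V(t) = -t + 3 - 4*t^-1 + 7*t^-2 - 8*t^-3 + 9*t^-4 - 9*t^-5 + 7*t^-6 - 5*t^-7 + 3*t^-8 - t^-9

Answer: -t + 3 - 4*t^-1 + 7*t^-2 - 8*t^-3 + 9*t^-4 - 9*t^-5 + 7*t^-6 - 5*t^-7 + 3*t^-8 - t^-9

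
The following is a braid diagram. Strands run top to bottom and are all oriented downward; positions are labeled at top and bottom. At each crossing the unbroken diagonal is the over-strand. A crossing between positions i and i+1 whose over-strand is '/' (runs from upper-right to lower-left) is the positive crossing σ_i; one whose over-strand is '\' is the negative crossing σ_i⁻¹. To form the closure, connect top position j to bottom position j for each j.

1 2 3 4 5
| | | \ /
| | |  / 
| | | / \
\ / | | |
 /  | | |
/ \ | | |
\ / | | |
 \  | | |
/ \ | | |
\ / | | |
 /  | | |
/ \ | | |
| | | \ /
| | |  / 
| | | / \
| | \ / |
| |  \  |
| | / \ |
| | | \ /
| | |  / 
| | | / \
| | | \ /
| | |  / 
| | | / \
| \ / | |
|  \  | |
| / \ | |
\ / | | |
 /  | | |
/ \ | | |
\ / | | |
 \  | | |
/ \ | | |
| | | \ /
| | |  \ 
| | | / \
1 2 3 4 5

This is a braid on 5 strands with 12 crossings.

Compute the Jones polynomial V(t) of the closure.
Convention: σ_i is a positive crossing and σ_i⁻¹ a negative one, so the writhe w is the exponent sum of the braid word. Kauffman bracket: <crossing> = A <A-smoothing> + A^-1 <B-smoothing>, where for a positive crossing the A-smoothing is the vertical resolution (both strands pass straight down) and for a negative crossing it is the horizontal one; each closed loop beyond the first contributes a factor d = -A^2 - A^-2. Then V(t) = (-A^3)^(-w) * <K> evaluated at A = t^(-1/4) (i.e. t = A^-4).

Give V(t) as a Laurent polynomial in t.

-t^4 + t^3 + t

Derivation:
Reading the diagram top to bottom ('/'-over between positions i,i+1 = s_i, '\'-over = s_i^-1): braid word = s4 s1 s1^-1 s1 s4 s3^-1 s4 s4 s2^-1 s1 s1^-1 s4^-1.
The presented braid s4 s1 s1^-1 s1 s4 s3^-1 s4 s4 s2^-1 s1 s1^-1 s4^-1 on 5 strands reduces by inverse Markov moves (closure unchanged at each step):
  Deconjugate: the word is γ·β·γ⁻¹ with γ = s4 s1 (prefix) and γ⁻¹ = s1^-1 s4^-1 (suffix); strip both.
  Deconjugate: the word is γ·β·γ⁻¹ with γ = s1^-1 (prefix) and γ⁻¹ = s1 (suffix); strip both.
Reduced to β = s1 s4 s3^-1 s4 s4 s2^-1 on 5 strands, 6 crossings.
Compute on β:
Braid: s1 s4 s3^-1 s4 s4 s2^-1 on 5 strands, 6 crossings.
Writhe w = (#positive) - (#negative) = 4 - 2 = 2.
Enumerate smoothing states for the bracket polynomial. There are 2^6 = 64 states.
Smooth each crossing (0=||, 1=⌣⌢); contribution A^(Σ sign_k(1-2s_k)) * d^(L-1).
Tabulate the states by total A-exponent and number of loops L (A-exp: L × count):
  A^6: L=3 ×1
  A^4: L=2 ×4, L=4 ×2
  A^2: L=1 ×3, L=3 ×11, L=5 ×1
  A^0: L=2 ×9, L=4 ×11
  A^-2: L=3 ×10, L=5 ×5
  A^-4: L=4 ×5, L=6 ×1
  A^-6: L=5 ×1
Each group contributes A^e * Σ count * d^(L-1):
Powers of d = -A^2 - A^-2: d^2 = A^4 + 2 + A^-4; d^3 = -A^6 - 3*A^2 - 3*A^-2 - A^-6; d^4 = A^8 + 4*A^4 + 6 + 4*A^-4 + A^-8; d^5 = -A^10 - 5*A^6 - 10*A^2 - 10*A^-2 - 5*A^-6 - A^-10.
  A^6 * (d^2) = A^10 + 2*A^6 + A^2
  A^4 * (4*d + 2*d^3) = -2*A^10 - 10*A^6 - 10*A^2 - 2*A^-2
  A^2 * (3 + 11*d^2 + d^4) = A^10 + 15*A^6 + 31*A^2 + 15*A^-2 + A^-6
  A^0 * (9*d + 11*d^3) = -11*A^6 - 42*A^2 - 42*A^-2 - 11*A^-6
  A^-2 * (10*d^2 + 5*d^4) = 5*A^6 + 30*A^2 + 50*A^-2 + 30*A^-6 + 5*A^-10
  A^-4 * (5*d^3 + d^5) = -A^6 - 10*A^2 - 25*A^-2 - 25*A^-6 - 10*A^-10 - A^-14
  A^-6 * (d^4) = A^2 + 4*A^-2 + 6*A^-6 + 4*A^-10 + A^-14
Summing the groups: <K> = A^2 + A^-6 - A^-10
Normalise by the writhe: (-A^3)^(-w) = (-A^3)^(-2) = A^-6, so f(A) = A^-6 * <K> = A^-4 + A^-12 - A^-16.
Substitute A = t^(-1/4), i.e. A^e → t^(-e/4): V(t) = -t^4 + t^3 + t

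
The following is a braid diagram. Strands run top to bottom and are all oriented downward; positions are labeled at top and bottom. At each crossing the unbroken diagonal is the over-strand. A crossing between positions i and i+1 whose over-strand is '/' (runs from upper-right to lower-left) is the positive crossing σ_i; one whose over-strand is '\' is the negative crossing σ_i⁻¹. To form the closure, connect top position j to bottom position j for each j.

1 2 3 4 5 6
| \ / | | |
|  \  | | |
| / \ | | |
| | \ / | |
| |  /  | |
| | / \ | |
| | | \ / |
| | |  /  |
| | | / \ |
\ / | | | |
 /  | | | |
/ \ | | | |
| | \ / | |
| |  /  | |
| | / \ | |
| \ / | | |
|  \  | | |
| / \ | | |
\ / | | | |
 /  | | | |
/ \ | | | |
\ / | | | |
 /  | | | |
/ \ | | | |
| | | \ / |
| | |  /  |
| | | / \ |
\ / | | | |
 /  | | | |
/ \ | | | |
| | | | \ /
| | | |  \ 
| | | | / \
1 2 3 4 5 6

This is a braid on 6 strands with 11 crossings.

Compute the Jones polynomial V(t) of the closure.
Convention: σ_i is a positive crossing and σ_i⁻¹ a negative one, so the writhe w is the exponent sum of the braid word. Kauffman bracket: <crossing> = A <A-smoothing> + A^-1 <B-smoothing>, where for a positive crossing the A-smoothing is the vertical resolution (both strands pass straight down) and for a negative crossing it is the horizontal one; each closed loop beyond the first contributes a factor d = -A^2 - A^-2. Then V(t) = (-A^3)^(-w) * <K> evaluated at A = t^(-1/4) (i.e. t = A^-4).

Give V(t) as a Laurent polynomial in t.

-t^9 + 3*t^8 - 4*t^7 + 5*t^6 - 6*t^5 + 5*t^4 - 4*t^3 + 3*t^2 - t + 1

Derivation:
Reading the diagram top to bottom ('/'-over between positions i,i+1 = s_i, '\'-over = s_i^-1): braid word = s2^-1 s3 s4 s1 s3 s2^-1 s1 s1 s4 s1 s5^-1.
The presented braid s2^-1 s3 s4 s1 s3 s2^-1 s1 s1 s4 s1 s5^-1 on 6 strands reduces by inverse Markov moves (closure unchanged at each step):
  Destabilize: the word has the form β·s5^-1 where s5^-1 occurs only as the final letter (β ∈ B_5); drop it and the last strand → 5 strands.
Reduced to β = s2^-1 s3 s4 s1 s3 s2^-1 s1 s1 s4 s1 on 5 strands, 10 crossings.
Compute on β:
Braid: s2^-1 s3 s4 s1 s3 s2^-1 s1 s1 s4 s1 on 5 strands, 10 crossings.
Writhe w = (#positive) - (#negative) = 8 - 2 = 6.
State-sum expansion of <K>. There are 2^10 = 1024 states.
Each crossing splits two ways (0=vertical, 1=horizontal). The state's weight is A^(#A-smoothings - #B-smoothings) * d^(loops - 1).
Tabulate the states by total A-exponent and number of loops L (A-exp: L × count):
  A^10: L=5 ×1
  A^8: L=4 ×10
  A^6: L=3 ×39, L=5 ×6
  A^4: L=2 ×68, L=4 ×51, L=6 ×1
  A^2: L=1 ×44, L=3 ×139, L=5 ×27
  A^0: L=2 ×126, L=4 ×118, L=6 ×8
  A^-2: L=1 ×11, L=3 ×140, L=5 ×58, L=7 ×1
  A^-4: L=2 ×19, L=4 ×85, L=6 ×16
  A^-6: L=3 ×15, L=5 ×28, L=7 ×2
  A^-8: L=4 ×6, L=6 ×4
  A^-10: L=5 ×1
Each group contributes A^e * Σ count * d^(L-1):
Powers of d = -A^2 - A^-2: d^2 = A^4 + 2 + A^-4; d^3 = -A^6 - 3*A^2 - 3*A^-2 - A^-6; d^4 = A^8 + 4*A^4 + 6 + 4*A^-4 + A^-8; d^5 = -A^10 - 5*A^6 - 10*A^2 - 10*A^-2 - 5*A^-6 - A^-10; d^6 = A^12 + 6*A^8 + 15*A^4 + 20 + 15*A^-4 + 6*A^-8 + A^-12.
  A^10 * (d^4) = A^18 + 4*A^14 + 6*A^10 + 4*A^6 + A^2
  A^8 * (10*d^3) = -10*A^14 - 30*A^10 - 30*A^6 - 10*A^2
  A^6 * (39*d^2 + 6*d^4) = 6*A^14 + 63*A^10 + 114*A^6 + 63*A^2 + 6*A^-2
  A^4 * (68*d + 51*d^3 + d^5) = -A^14 - 56*A^10 - 231*A^6 - 231*A^2 - 56*A^-2 - A^-6
  A^2 * (44 + 139*d^2 + 27*d^4) = 27*A^10 + 247*A^6 + 484*A^2 + 247*A^-2 + 27*A^-6
  A^0 * (126*d + 118*d^3 + 8*d^5) = -8*A^10 - 158*A^6 - 560*A^2 - 560*A^-2 - 158*A^-6 - 8*A^-10
  A^-2 * (11 + 140*d^2 + 58*d^4 + d^6) = A^10 + 64*A^6 + 387*A^2 + 659*A^-2 + 387*A^-6 + 64*A^-10 + A^-14
  A^-4 * (19*d + 85*d^3 + 16*d^5) = -16*A^6 - 165*A^2 - 434*A^-2 - 434*A^-6 - 165*A^-10 - 16*A^-14
  A^-6 * (15*d^2 + 28*d^4 + 2*d^6) = 2*A^6 + 40*A^2 + 157*A^-2 + 238*A^-6 + 157*A^-10 + 40*A^-14 + 2*A^-18
  A^-8 * (6*d^3 + 4*d^5) = -4*A^2 - 26*A^-2 - 58*A^-6 - 58*A^-10 - 26*A^-14 - 4*A^-18
  A^-10 * (d^4) = A^-2 + 4*A^-6 + 6*A^-10 + 4*A^-14 + A^-18
Summing the groups: <K> = A^18 - A^14 + 3*A^10 - 4*A^6 + 5*A^2 - 6*A^-2 + 5*A^-6 - 4*A^-10 + 3*A^-14 - A^-18
Normalise by the writhe: (-A^3)^(-w) = (-A^3)^(-6) = A^-18, so f(A) = A^-18 * <K> = 1 - A^-4 + 3*A^-8 - 4*A^-12 + 5*A^-16 - 6*A^-20 + 5*A^-24 - 4*A^-28 + 3*A^-32 - A^-36.
Substitute A = t^(-1/4), i.e. A^e → t^(-e/4): V(t) = -t^9 + 3*t^8 - 4*t^7 + 5*t^6 - 6*t^5 + 5*t^4 - 4*t^3 + 3*t^2 - t + 1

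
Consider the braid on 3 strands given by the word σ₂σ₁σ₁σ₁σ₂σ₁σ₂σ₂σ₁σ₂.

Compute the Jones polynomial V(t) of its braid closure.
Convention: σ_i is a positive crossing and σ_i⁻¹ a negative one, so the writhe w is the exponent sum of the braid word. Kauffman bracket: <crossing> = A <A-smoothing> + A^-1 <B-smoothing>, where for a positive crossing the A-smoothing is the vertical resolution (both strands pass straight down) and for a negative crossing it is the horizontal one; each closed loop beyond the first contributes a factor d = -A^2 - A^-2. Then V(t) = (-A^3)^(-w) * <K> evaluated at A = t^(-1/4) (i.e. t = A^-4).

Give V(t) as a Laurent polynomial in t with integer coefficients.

Braid: s2 s1 s1 s1 s2 s1 s2 s2 s1 s2 on 3 strands, 10 crossings.
Writhe w = (#positive) - (#negative) = 10 - 0 = 10.
Computing the Kauffman bracket via state sum. There are 2^10 = 1024 states.
For each crossing: s=0 is the vertical smoothing, s=1 horizontal. Crossing k contributes A^(sign_k * (1 - 2*s_k)); loop factor d = -A^2 - A^-2.
Tabulate the states by total A-exponent and number of loops L (A-exp: L × count):
  A^10: L=3 ×1
  A^8: L=2 ×10
  A^6: L=1 ×25, L=3 ×20
  A^4: L=2 ×100, L=4 ×20
  A^2: L=1 ×36, L=3 ×164, L=5 ×10
  A^0: L=2 ×108, L=4 ×142, L=6 ×2
  A^-2: L=1 ×12, L=3 ×129, L=5 ×69
  A^-4: L=2 ×24, L=4 ×78, L=6 ×18
  A^-6: L=3 ×19, L=5 ×24, L=7 ×2
  A^-8: L=4 ×7, L=6 ×3
  A^-10: L=5 ×1
Each group contributes A^e * Σ count * d^(L-1):
Powers of d = -A^2 - A^-2: d^2 = A^4 + 2 + A^-4; d^3 = -A^6 - 3*A^2 - 3*A^-2 - A^-6; d^4 = A^8 + 4*A^4 + 6 + 4*A^-4 + A^-8; d^5 = -A^10 - 5*A^6 - 10*A^2 - 10*A^-2 - 5*A^-6 - A^-10; d^6 = A^12 + 6*A^8 + 15*A^4 + 20 + 15*A^-4 + 6*A^-8 + A^-12.
  A^10 * (d^2) = A^14 + 2*A^10 + A^6
  A^8 * (10*d) = -10*A^10 - 10*A^6
  A^6 * (25 + 20*d^2) = 20*A^10 + 65*A^6 + 20*A^2
  A^4 * (100*d + 20*d^3) = -20*A^10 - 160*A^6 - 160*A^2 - 20*A^-2
  A^2 * (36 + 164*d^2 + 10*d^4) = 10*A^10 + 204*A^6 + 424*A^2 + 204*A^-2 + 10*A^-6
  A^0 * (108*d + 142*d^3 + 2*d^5) = -2*A^10 - 152*A^6 - 554*A^2 - 554*A^-2 - 152*A^-6 - 2*A^-10
  A^-2 * (12 + 129*d^2 + 69*d^4) = 69*A^6 + 405*A^2 + 684*A^-2 + 405*A^-6 + 69*A^-10
  A^-4 * (24*d + 78*d^3 + 18*d^5) = -18*A^6 - 168*A^2 - 438*A^-2 - 438*A^-6 - 168*A^-10 - 18*A^-14
  A^-6 * (19*d^2 + 24*d^4 + 2*d^6) = 2*A^6 + 36*A^2 + 145*A^-2 + 222*A^-6 + 145*A^-10 + 36*A^-14 + 2*A^-18
  A^-8 * (7*d^3 + 3*d^5) = -3*A^2 - 22*A^-2 - 51*A^-6 - 51*A^-10 - 22*A^-14 - 3*A^-18
  A^-10 * (d^4) = A^-2 + 4*A^-6 + 6*A^-10 + 4*A^-14 + A^-18
Summing the groups: <K> = A^14 + A^6 - A^-10
Normalise by the writhe: (-A^3)^(-w) = (-A^3)^(-10) = A^-30, so f(A) = A^-30 * <K> = A^-16 + A^-24 - A^-40.
Substitute A = t^(-1/4), i.e. A^e → t^(-e/4): V(t) = -t^10 + t^6 + t^4

Answer: -t^10 + t^6 + t^4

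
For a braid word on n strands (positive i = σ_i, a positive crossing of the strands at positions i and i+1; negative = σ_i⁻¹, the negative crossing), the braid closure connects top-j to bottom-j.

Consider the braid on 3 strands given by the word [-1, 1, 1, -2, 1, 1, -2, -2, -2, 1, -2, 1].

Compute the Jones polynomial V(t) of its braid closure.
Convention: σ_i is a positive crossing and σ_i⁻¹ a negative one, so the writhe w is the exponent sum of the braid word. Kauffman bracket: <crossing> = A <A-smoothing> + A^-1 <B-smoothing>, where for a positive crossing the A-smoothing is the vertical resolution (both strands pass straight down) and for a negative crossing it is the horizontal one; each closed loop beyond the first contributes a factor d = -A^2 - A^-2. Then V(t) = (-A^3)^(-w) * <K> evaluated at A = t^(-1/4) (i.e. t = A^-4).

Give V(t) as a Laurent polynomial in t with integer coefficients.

-t^5 + 3*t^4 - 6*t^3 + 9*t^2 - 11*t + 13 - 11*t^-1 + 9*t^-2 - 6*t^-3 + 3*t^-4 - t^-5

Derivation:
The presented braid s1^-1 s1 s1 s2^-1 s1 s1 s2^-1 s2^-1 s2^-1 s1 s2^-1 s1 on 3 strands reduces by inverse Markov moves (closure unchanged at each step):
  Deconjugate: the word is γ·β·γ⁻¹ with γ = s1^-1 (prefix) and γ⁻¹ = s1 (suffix); strip both.
Reduced to β = s1 s1 s2^-1 s1 s1 s2^-1 s2^-1 s2^-1 s1 s2^-1 on 3 strands, 10 crossings.
Compute on β:
Braid: s1 s1 s2^-1 s1 s1 s2^-1 s2^-1 s2^-1 s1 s2^-1 on 3 strands, 10 crossings.
Writhe w = (#positive) - (#negative) = 5 - 5 = 0.
Enumerate smoothing states for the bracket polynomial. There are 2^10 = 1024 states.
Each crossing splits two ways (0=vertical, 1=horizontal). The state's weight is A^(#A-smoothings - #B-smoothings) * d^(loops - 1).
Tabulate the states by total A-exponent and number of loops L (A-exp: L × count):
  A^10: L=6 ×1
  A^8: L=5 ×10
  A^6: L=4 ×43, L=6 ×2
  A^4: L=3 ×98, L=5 ×22
  A^2: L=2 ×121, L=4 ×83, L=6 ×6
  A^0: L=1 ×73, L=3 ×140, L=5 ×38, L=7 ×1
  A^-2: L=2 ×121, L=4 ×79, L=6 ×10
  A^-4: L=3 ×95, L=5 ×24, L=7 ×1
  A^-6: L=4 ×42, L=6 ×3
  A^-8: L=5 ×10
  A^-10: L=6 ×1
Each group contributes A^e * Σ count * d^(L-1):
Powers of d = -A^2 - A^-2: d^2 = A^4 + 2 + A^-4; d^3 = -A^6 - 3*A^2 - 3*A^-2 - A^-6; d^4 = A^8 + 4*A^4 + 6 + 4*A^-4 + A^-8; d^5 = -A^10 - 5*A^6 - 10*A^2 - 10*A^-2 - 5*A^-6 - A^-10; d^6 = A^12 + 6*A^8 + 15*A^4 + 20 + 15*A^-4 + 6*A^-8 + A^-12.
  A^10 * (d^5) = -A^20 - 5*A^16 - 10*A^12 - 10*A^8 - 5*A^4 - 1
  A^8 * (10*d^4) = 10*A^16 + 40*A^12 + 60*A^8 + 40*A^4 + 10
  A^6 * (43*d^3 + 2*d^5) = -2*A^16 - 53*A^12 - 149*A^8 - 149*A^4 - 53 - 2*A^-4
  A^4 * (98*d^2 + 22*d^4) = 22*A^12 + 186*A^8 + 328*A^4 + 186 + 22*A^-4
  A^2 * (121*d + 83*d^3 + 6*d^5) = -6*A^12 - 113*A^8 - 430*A^4 - 430 - 113*A^-4 - 6*A^-8
  A^0 * (73 + 140*d^2 + 38*d^4 + d^6) = A^12 + 44*A^8 + 307*A^4 + 601 + 307*A^-4 + 44*A^-8 + A^-12
  A^-2 * (121*d + 79*d^3 + 10*d^5) = -10*A^8 - 129*A^4 - 458 - 458*A^-4 - 129*A^-8 - 10*A^-12
  A^-4 * (95*d^2 + 24*d^4 + d^6) = A^8 + 30*A^4 + 206 + 354*A^-4 + 206*A^-8 + 30*A^-12 + A^-16
  A^-6 * (42*d^3 + 3*d^5) = -3*A^4 - 57 - 156*A^-4 - 156*A^-8 - 57*A^-12 - 3*A^-16
  A^-8 * (10*d^4) = 10 + 40*A^-4 + 60*A^-8 + 40*A^-12 + 10*A^-16
  A^-10 * (d^5) = -1 - 5*A^-4 - 10*A^-8 - 10*A^-12 - 5*A^-16 - A^-20
Summing the groups: <K> = -A^20 + 3*A^16 - 6*A^12 + 9*A^8 - 11*A^4 + 13 - 11*A^-4 + 9*A^-8 - 6*A^-12 + 3*A^-16 - A^-20
Normalise by the writhe: (-A^3)^(-w) = (-A^3)^(0) = 1, so f(A) = 1 * <K> = -A^20 + 3*A^16 - 6*A^12 + 9*A^8 - 11*A^4 + 13 - 11*A^-4 + 9*A^-8 - 6*A^-12 + 3*A^-16 - A^-20.
Substitute A = t^(-1/4), i.e. A^e → t^(-e/4): V(t) = -t^5 + 3*t^4 - 6*t^3 + 9*t^2 - 11*t + 13 - 11*t^-1 + 9*t^-2 - 6*t^-3 + 3*t^-4 - t^-5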